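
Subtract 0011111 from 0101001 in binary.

Method 1 - Direct subtraction (column by column from the right: bit − bit − borrow-in; if negative, add 2 and borrow 1 from the next column):
borrow: 0111100
        0101001
-       0011111
---------------
        0001010

Method 2 - Add two's complement:
Two's complement of 0011111: invert → 1100000, add 1 → 1100001
  0101001
+ 1100001
---------
 10001010  (end carry out of the top bit = 1)
Discarding the end carry: 0001010
Decimal check:
  0101001 = 32 + 8 + 1 = 41
  0011111 = 16 + 8 + 4 + 2 + 1 = 31
  41 - 31 = 10, and 0001010 = 8 + 2 = 10 ✓



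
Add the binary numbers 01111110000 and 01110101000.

Add column by column from the right: bit + bit + carry-in; write the sum mod 2, carry 1 when the sum is 2 or 3.
carry:  11111000000
        01111110000
+       01110101000
-------------------
       011110011000
(the carry out of the leftmost column, 0, becomes the leading bit)
Decimal check:
  01111110000 = 512 + 256 + 128 + 64 + 32 + 16 = 1008
  01110101000 = 512 + 256 + 128 + 32 + 8 = 936
  1008 + 936 = 1944, and 011110011000 = 1024 + 512 + 256 + 128 + 16 + 8 = 1944 ✓



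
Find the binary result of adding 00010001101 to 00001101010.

Add column by column from the right: bit + bit + carry-in; write the sum mod 2, carry 1 when the sum is 2 or 3.
carry:  00000010000
        00010001101
+       00001101010
-------------------
       000011110111
(the carry out of the leftmost column, 0, becomes the leading bit)
Decimal check:
  00010001101 = 128 + 8 + 4 + 1 = 141
  00001101010 = 64 + 32 + 8 + 2 = 106
  141 + 106 = 247, and 000011110111 = 128 + 64 + 32 + 16 + 4 + 2 + 1 = 247 ✓



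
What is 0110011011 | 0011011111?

OR: 1 when either bit is 1
  0110011011
| 0011011111
------------
  0111011111
Decimal: 411 | 223 = 479



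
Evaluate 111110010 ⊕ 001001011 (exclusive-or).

XOR: 1 when bits differ
  111110010
^ 001001011
-----------
  110111001
Decimal: 498 ^ 75 = 441



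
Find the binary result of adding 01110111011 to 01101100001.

Add column by column from the right: bit + bit + carry-in; write the sum mod 2, carry 1 when the sum is 2 or 3.
carry:  11111000110
        01110111011
+       01101100001
-------------------
       011100011100
(the carry out of the leftmost column, 0, becomes the leading bit)
Decimal check:
  01110111011 = 512 + 256 + 128 + 32 + 16 + 8 + 2 + 1 = 955
  01101100001 = 512 + 256 + 64 + 32 + 1 = 865
  955 + 865 = 1820, and 011100011100 = 1024 + 512 + 256 + 16 + 8 + 4 = 1820 ✓



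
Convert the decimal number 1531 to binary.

Using repeated division by 2:
1531 ÷ 2 = 765 remainder 1
765 ÷ 2 = 382 remainder 1
382 ÷ 2 = 191 remainder 0
191 ÷ 2 = 95 remainder 1
95 ÷ 2 = 47 remainder 1
47 ÷ 2 = 23 remainder 1
23 ÷ 2 = 11 remainder 1
11 ÷ 2 = 5 remainder 1
5 ÷ 2 = 2 remainder 1
2 ÷ 2 = 1 remainder 0
1 ÷ 2 = 0 remainder 1
Reading remainders bottom to top: 10111111011



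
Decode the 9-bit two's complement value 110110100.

Binary: 110110100
Sign bit: 1 (negative)
Invert: 001001011
Add 1:  001001100
Magnitude: 001001100 = 64 + 8 + 4 = 76
Value: -76



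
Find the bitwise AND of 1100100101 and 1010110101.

AND: 1 only when both bits are 1
  1100100101
& 1010110101
------------
  1000100101
Decimal: 805 & 693 = 549



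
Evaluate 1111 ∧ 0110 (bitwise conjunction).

AND: 1 only when both bits are 1
  1111
& 0110
------
  0110
Decimal: 15 & 6 = 6



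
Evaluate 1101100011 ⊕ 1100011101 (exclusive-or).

XOR: 1 when bits differ
  1101100011
^ 1100011101
------------
  0001111110
Decimal: 867 ^ 797 = 126



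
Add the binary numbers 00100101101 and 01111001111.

Add column by column from the right: bit + bit + carry-in; write the sum mod 2, carry 1 when the sum is 2 or 3.
carry:  11000011110
        00100101101
+       01111001111
-------------------
       010011111100
(the carry out of the leftmost column, 0, becomes the leading bit)
Decimal check:
  00100101101 = 256 + 32 + 8 + 4 + 1 = 301
  01111001111 = 512 + 256 + 128 + 64 + 8 + 4 + 2 + 1 = 975
  301 + 975 = 1276, and 010011111100 = 1024 + 128 + 64 + 32 + 16 + 8 + 4 = 1276 ✓



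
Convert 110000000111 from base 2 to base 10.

Sum of powers of 2 for each 1-bit:
2^0 + 2^1 + 2^2 + 2^10 + 2^11
= 1 + 2 + 4 + 1024 + 2048
= 3079



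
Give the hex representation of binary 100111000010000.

Group into 4-bit nibbles from right:
  0100 = 4
  1110 = E
  0001 = 1
  0000 = 0
Result: 4E10



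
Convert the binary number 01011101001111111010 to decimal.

Sum of powers of 2 for each 1-bit:
2^1 + 2^3 + 2^4 + 2^5 + 2^6 + 2^7 + 2^8 + 2^9 + 2^12 + 2^14 + 2^15 + 2^16 + 2^18
= 2 + 8 + 16 + 32 + 64 + 128 + 256 + 512 + 4096 + 16384 + 32768 + 65536 + 262144
= 381946



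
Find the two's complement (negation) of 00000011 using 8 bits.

Original: 00000011
Step 1 - Invert all bits: 11111100
Step 2 - Add 1: 11111101
Verification: 00000011 + 11111101 = 100000000; discarding the end carry (carry out of the top bit) leaves the 8-bit value 00000000, as required for x + (-x)



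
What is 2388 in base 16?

Using repeated division by 16 (digits 10–15 are A–F):
2388 ÷ 16 = 149 remainder 4
149 ÷ 16 = 9 remainder 5
9 ÷ 16 = 0 remainder 9
Reading remainders bottom to top: 954



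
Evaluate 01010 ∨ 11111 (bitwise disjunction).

OR: 1 when either bit is 1
  01010
| 11111
-------
  11111
Decimal: 10 | 31 = 31



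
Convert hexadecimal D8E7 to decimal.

Expand by place value (powers of 16):
Digit values: D = 13, E = 14
D8E7 = 13 × 16^3 + 8 × 16^2 + 14 × 16^1 + 7 × 16^0
= 13 × 4096 + 8 × 256 + 14 × 16 + 7 × 1
= 53248 + 2048 + 224 + 7
= 55527



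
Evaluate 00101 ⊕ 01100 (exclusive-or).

XOR: 1 when bits differ
  00101
^ 01100
-------
  01001
Decimal: 5 ^ 12 = 9



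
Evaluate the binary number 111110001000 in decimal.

Sum of powers of 2 for each 1-bit:
2^3 + 2^7 + 2^8 + 2^9 + 2^10 + 2^11
= 8 + 128 + 256 + 512 + 1024 + 2048
= 3976



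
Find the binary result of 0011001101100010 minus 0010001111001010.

Method 1 - Direct subtraction (column by column from the right: bit − bit − borrow-in; if negative, add 2 and borrow 1 from the next column):
borrow: 0001111100110000
        0011001101100010
-       0010001111001010
------------------------
        0000111110011000

Method 2 - Add two's complement:
Two's complement of 0010001111001010: invert → 1101110000110101, add 1 → 1101110000110110
  0011001101100010
+ 1101110000110110
------------------
 10000111110011000  (end carry out of the top bit = 1)
Discarding the end carry: 0000111110011000
Decimal check:
  0011001101100010 = 8192 + 4096 + 512 + 256 + 64 + 32 + 2 = 13154
  0010001111001010 = 8192 + 512 + 256 + 128 + 64 + 8 + 2 = 9162
  13154 - 9162 = 3992, and 0000111110011000 = 2048 + 1024 + 512 + 256 + 128 + 16 + 8 = 3992 ✓



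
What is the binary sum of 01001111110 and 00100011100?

Add column by column from the right: bit + bit + carry-in; write the sum mod 2, carry 1 when the sum is 2 or 3.
carry:  00011111000
        01001111110
+       00100011100
-------------------
       001110011010
(the carry out of the leftmost column, 0, becomes the leading bit)
Decimal check:
  01001111110 = 512 + 64 + 32 + 16 + 8 + 4 + 2 = 638
  00100011100 = 256 + 16 + 8 + 4 = 284
  638 + 284 = 922, and 001110011010 = 512 + 256 + 128 + 16 + 8 + 2 = 922 ✓



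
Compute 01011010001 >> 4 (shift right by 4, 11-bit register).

Original: 01011010001 (decimal 721)
Shift right by 4 positions
Drop the 4 low bits; fill with zeros on the left
Result: 00000101101 (decimal 45)
Equivalent: 721 >> 4 = 721 ÷ 2^4 = 45



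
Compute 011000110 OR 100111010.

OR: 1 when either bit is 1
  011000110
| 100111010
-----------
  111111110
Decimal: 198 | 314 = 510



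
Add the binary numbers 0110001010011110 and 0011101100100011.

Add column by column from the right: bit + bit + carry-in; write the sum mod 2, carry 1 when the sum is 2 or 3.
carry:  1100010001111100
        0110001010011110
+       0011101100100011
------------------------
       01001110111000001
(the carry out of the leftmost column, 0, becomes the leading bit)
Decimal check:
  0110001010011110 = 16384 + 8192 + 512 + 128 + 16 + 8 + 4 + 2 = 25246
  0011101100100011 = 8192 + 4096 + 2048 + 512 + 256 + 32 + 2 + 1 = 15139
  25246 + 15139 = 40385, and 01001110111000001 = 32768 + 4096 + 2048 + 1024 + 256 + 128 + 64 + 1 = 40385 ✓



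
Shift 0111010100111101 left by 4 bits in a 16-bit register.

Original: 0111010100111101 (decimal 30013)
Shift left by 4 positions
Append 4 zeros on the right and drop the 4 high bits that overflow the 16-bit width
Result: 0101001111010000 (decimal 21456)
Equivalent: 30013 << 4 = 30013 × 2^4 = 480208, truncated to 16 bits = 21456



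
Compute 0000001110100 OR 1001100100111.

OR: 1 when either bit is 1
  0000001110100
| 1001100100111
---------------
  1001101110111
Decimal: 116 | 4903 = 4983



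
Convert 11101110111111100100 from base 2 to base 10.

Sum of powers of 2 for each 1-bit:
2^2 + 2^5 + 2^6 + 2^7 + 2^8 + 2^9 + 2^10 + 2^11 + 2^13 + 2^14 + 2^15 + 2^17 + 2^18 + 2^19
= 4 + 32 + 64 + 128 + 256 + 512 + 1024 + 2048 + 8192 + 16384 + 32768 + 131072 + 262144 + 524288
= 978916



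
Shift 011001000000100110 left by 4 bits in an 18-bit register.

Original: 011001000000100110 (decimal 102438)
Shift left by 4 positions
Append 4 zeros on the right and drop the 4 high bits that overflow the 18-bit width
Result: 010000001001100000 (decimal 66144)
Equivalent: 102438 << 4 = 102438 × 2^4 = 1639008, truncated to 18 bits = 66144



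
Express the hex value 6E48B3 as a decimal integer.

Expand by place value (powers of 16):
Digit values: E = 14, B = 11
6E48B3 = 6 × 16^5 + 14 × 16^4 + 4 × 16^3 + 8 × 16^2 + 11 × 16^1 + 3 × 16^0
= 6 × 1048576 + 14 × 65536 + 4 × 4096 + 8 × 256 + 11 × 16 + 3 × 1
= 6291456 + 917504 + 16384 + 2048 + 176 + 3
= 7227571



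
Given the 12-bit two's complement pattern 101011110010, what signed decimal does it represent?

Binary: 101011110010
Sign bit: 1 (negative)
Invert: 010100001101
Add 1:  010100001110
Magnitude: 010100001110 = 1024 + 256 + 8 + 4 + 2 = 1294
Value: -1294



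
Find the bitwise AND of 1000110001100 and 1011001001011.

AND: 1 only when both bits are 1
  1000110001100
& 1011001001011
---------------
  1000000001000
Decimal: 4492 & 5707 = 4104



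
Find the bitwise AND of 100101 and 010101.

AND: 1 only when both bits are 1
  100101
& 010101
--------
  000101
Decimal: 37 & 21 = 5



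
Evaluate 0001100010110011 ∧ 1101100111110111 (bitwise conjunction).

AND: 1 only when both bits are 1
  0001100010110011
& 1101100111110111
------------------
  0001100010110011
Decimal: 6323 & 55799 = 6323



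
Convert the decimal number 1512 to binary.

Using repeated division by 2:
1512 ÷ 2 = 756 remainder 0
756 ÷ 2 = 378 remainder 0
378 ÷ 2 = 189 remainder 0
189 ÷ 2 = 94 remainder 1
94 ÷ 2 = 47 remainder 0
47 ÷ 2 = 23 remainder 1
23 ÷ 2 = 11 remainder 1
11 ÷ 2 = 5 remainder 1
5 ÷ 2 = 2 remainder 1
2 ÷ 2 = 1 remainder 0
1 ÷ 2 = 0 remainder 1
Reading remainders bottom to top: 10111101000



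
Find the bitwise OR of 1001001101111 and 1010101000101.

OR: 1 when either bit is 1
  1001001101111
| 1010101000101
---------------
  1011101101111
Decimal: 4719 | 5445 = 5999



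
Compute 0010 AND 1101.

AND: 1 only when both bits are 1
  0010
& 1101
------
  0000
Decimal: 2 & 13 = 0



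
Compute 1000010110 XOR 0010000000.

XOR: 1 when bits differ
  1000010110
^ 0010000000
------------
  1010010110
Decimal: 534 ^ 128 = 662



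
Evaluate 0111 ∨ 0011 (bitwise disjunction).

OR: 1 when either bit is 1
  0111
| 0011
------
  0111
Decimal: 7 | 3 = 7



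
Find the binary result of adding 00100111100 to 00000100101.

Add column by column from the right: bit + bit + carry-in; write the sum mod 2, carry 1 when the sum is 2 or 3.
carry:  00001111000
        00100111100
+       00000100101
-------------------
       000101100001
(the carry out of the leftmost column, 0, becomes the leading bit)
Decimal check:
  00100111100 = 256 + 32 + 16 + 8 + 4 = 316
  00000100101 = 32 + 4 + 1 = 37
  316 + 37 = 353, and 000101100001 = 256 + 64 + 32 + 1 = 353 ✓



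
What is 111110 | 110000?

OR: 1 when either bit is 1
  111110
| 110000
--------
  111110
Decimal: 62 | 48 = 62



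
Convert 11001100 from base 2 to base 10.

Sum of powers of 2 for each 1-bit:
2^2 + 2^3 + 2^6 + 2^7
= 4 + 8 + 64 + 128
= 204



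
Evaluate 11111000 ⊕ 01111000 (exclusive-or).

XOR: 1 when bits differ
  11111000
^ 01111000
----------
  10000000
Decimal: 248 ^ 120 = 128



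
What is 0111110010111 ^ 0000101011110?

XOR: 1 when bits differ
  0111110010111
^ 0000101011110
---------------
  0111011001001
Decimal: 3991 ^ 350 = 3785



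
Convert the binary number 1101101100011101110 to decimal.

Sum of powers of 2 for each 1-bit:
2^1 + 2^2 + 2^3 + 2^5 + 2^6 + 2^7 + 2^11 + 2^12 + 2^14 + 2^15 + 2^17 + 2^18
= 2 + 4 + 8 + 32 + 64 + 128 + 2048 + 4096 + 16384 + 32768 + 131072 + 262144
= 448750



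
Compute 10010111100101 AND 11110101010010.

AND: 1 only when both bits are 1
  10010111100101
& 11110101010010
----------------
  10010101000000
Decimal: 9701 & 15698 = 9536



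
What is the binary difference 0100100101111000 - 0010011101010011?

Method 1 - Direct subtraction (column by column from the right: bit − bit − borrow-in; if negative, add 2 and borrow 1 from the next column):
borrow: 0100110000001110
        0100100101111000
-       0010011101010011
------------------------
        0010001000100101

Method 2 - Add two's complement:
Two's complement of 0010011101010011: invert → 1101100010101100, add 1 → 1101100010101101
  0100100101111000
+ 1101100010101101
------------------
 10010001000100101  (end carry out of the top bit = 1)
Discarding the end carry: 0010001000100101
Decimal check:
  0100100101111000 = 16384 + 2048 + 256 + 64 + 32 + 16 + 8 = 18808
  0010011101010011 = 8192 + 1024 + 512 + 256 + 64 + 16 + 2 + 1 = 10067
  18808 - 10067 = 8741, and 0010001000100101 = 8192 + 512 + 32 + 4 + 1 = 8741 ✓



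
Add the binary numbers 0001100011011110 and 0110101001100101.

Add column by column from the right: bit + bit + carry-in; write the sum mod 2, carry 1 when the sum is 2 or 3.
carry:  1111000111111000
        0001100011011110
+       0110101001100101
------------------------
       01000001101000011
(the carry out of the leftmost column, 0, becomes the leading bit)
Decimal check:
  0001100011011110 = 4096 + 2048 + 128 + 64 + 16 + 8 + 4 + 2 = 6366
  0110101001100101 = 16384 + 8192 + 2048 + 512 + 64 + 32 + 4 + 1 = 27237
  6366 + 27237 = 33603, and 01000001101000011 = 32768 + 512 + 256 + 64 + 2 + 1 = 33603 ✓



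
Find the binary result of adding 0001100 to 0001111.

Add column by column from the right: bit + bit + carry-in; write the sum mod 2, carry 1 when the sum is 2 or 3.
carry:  0011000
        0001100
+       0001111
---------------
       00011011
(the carry out of the leftmost column, 0, becomes the leading bit)
Decimal check:
  0001100 = 8 + 4 = 12
  0001111 = 8 + 4 + 2 + 1 = 15
  12 + 15 = 27, and 00011011 = 16 + 8 + 2 + 1 = 27 ✓



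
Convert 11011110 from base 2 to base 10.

Sum of powers of 2 for each 1-bit:
2^1 + 2^2 + 2^3 + 2^4 + 2^6 + 2^7
= 2 + 4 + 8 + 16 + 64 + 128
= 222



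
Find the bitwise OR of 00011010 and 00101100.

OR: 1 when either bit is 1
  00011010
| 00101100
----------
  00111110
Decimal: 26 | 44 = 62



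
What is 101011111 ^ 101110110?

XOR: 1 when bits differ
  101011111
^ 101110110
-----------
  000101001
Decimal: 351 ^ 374 = 41



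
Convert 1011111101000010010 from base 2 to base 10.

Sum of powers of 2 for each 1-bit:
2^1 + 2^4 + 2^9 + 2^11 + 2^12 + 2^13 + 2^14 + 2^15 + 2^16 + 2^18
= 2 + 16 + 512 + 2048 + 4096 + 8192 + 16384 + 32768 + 65536 + 262144
= 391698



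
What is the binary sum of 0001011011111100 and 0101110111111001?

Add column by column from the right: bit + bit + carry-in; write the sum mod 2, carry 1 when the sum is 2 or 3.
carry:  0011111111110000
        0001011011111100
+       0101110111111001
------------------------
       00111010011110101
(the carry out of the leftmost column, 0, becomes the leading bit)
Decimal check:
  0001011011111100 = 4096 + 1024 + 512 + 128 + 64 + 32 + 16 + 8 + 4 = 5884
  0101110111111001 = 16384 + 4096 + 2048 + 1024 + 256 + 128 + 64 + 32 + 16 + 8 + 1 = 24057
  5884 + 24057 = 29941, and 00111010011110101 = 16384 + 8192 + 4096 + 1024 + 128 + 64 + 32 + 16 + 4 + 1 = 29941 ✓



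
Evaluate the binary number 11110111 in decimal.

Sum of powers of 2 for each 1-bit:
2^0 + 2^1 + 2^2 + 2^4 + 2^5 + 2^6 + 2^7
= 1 + 2 + 4 + 16 + 32 + 64 + 128
= 247



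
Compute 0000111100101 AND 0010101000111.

AND: 1 only when both bits are 1
  0000111100101
& 0010101000111
---------------
  0000101000101
Decimal: 485 & 1351 = 325



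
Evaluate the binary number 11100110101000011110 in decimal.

Sum of powers of 2 for each 1-bit:
2^1 + 2^2 + 2^3 + 2^4 + 2^9 + 2^11 + 2^13 + 2^14 + 2^17 + 2^18 + 2^19
= 2 + 4 + 8 + 16 + 512 + 2048 + 8192 + 16384 + 131072 + 262144 + 524288
= 944670



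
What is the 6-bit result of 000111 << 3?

Original: 000111 (decimal 7)
Shift left by 3 positions
Append 3 zeros on the right
Result: 111000 (decimal 56)
Equivalent: 7 << 3 = 7 × 2^3 = 56



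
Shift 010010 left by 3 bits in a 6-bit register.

Original: 010010 (decimal 18)
Shift left by 3 positions
Append 3 zeros on the right and drop the 3 high bits that overflow the 6-bit width
Result: 010000 (decimal 16)
Equivalent: 18 << 3 = 18 × 2^3 = 144, truncated to 6 bits = 16



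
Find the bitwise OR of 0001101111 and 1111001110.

OR: 1 when either bit is 1
  0001101111
| 1111001110
------------
  1111101111
Decimal: 111 | 974 = 1007



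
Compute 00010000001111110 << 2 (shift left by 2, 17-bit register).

Original: 00010000001111110 (decimal 8318)
Shift left by 2 positions
Append 2 zeros on the right
Result: 01000000111111000 (decimal 33272)
Equivalent: 8318 << 2 = 8318 × 2^2 = 33272



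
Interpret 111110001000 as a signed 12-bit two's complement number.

Binary: 111110001000
Sign bit: 1 (negative)
Invert: 000001110111
Add 1:  000001111000
Magnitude: 000001111000 = 64 + 32 + 16 + 8 = 120
Value: -120



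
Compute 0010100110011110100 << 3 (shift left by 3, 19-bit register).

Original: 0010100110011110100 (decimal 85236)
Shift left by 3 positions
Append 3 zeros on the right and drop the 3 high bits that overflow the 19-bit width
Result: 0100110011110100000 (decimal 157600)
Equivalent: 85236 << 3 = 85236 × 2^3 = 681888, truncated to 19 bits = 157600



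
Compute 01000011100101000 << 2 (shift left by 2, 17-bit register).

Original: 01000011100101000 (decimal 34600)
Shift left by 2 positions
Append 2 zeros on the right and drop the 2 high bits that overflow the 17-bit width
Result: 00001110010100000 (decimal 7328)
Equivalent: 34600 << 2 = 34600 × 2^2 = 138400, truncated to 17 bits = 7328



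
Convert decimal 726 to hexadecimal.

Using repeated division by 16 (digits 10–15 are A–F):
726 ÷ 16 = 45 remainder 6
45 ÷ 16 = 2 remainder 13 (D)
2 ÷ 16 = 0 remainder 2
Reading remainders bottom to top: 2D6



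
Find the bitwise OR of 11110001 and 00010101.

OR: 1 when either bit is 1
  11110001
| 00010101
----------
  11110101
Decimal: 241 | 21 = 245



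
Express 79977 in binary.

Using repeated division by 2:
79977 ÷ 2 = 39988 remainder 1
39988 ÷ 2 = 19994 remainder 0
19994 ÷ 2 = 9997 remainder 0
9997 ÷ 2 = 4998 remainder 1
4998 ÷ 2 = 2499 remainder 0
2499 ÷ 2 = 1249 remainder 1
1249 ÷ 2 = 624 remainder 1
624 ÷ 2 = 312 remainder 0
312 ÷ 2 = 156 remainder 0
156 ÷ 2 = 78 remainder 0
78 ÷ 2 = 39 remainder 0
39 ÷ 2 = 19 remainder 1
19 ÷ 2 = 9 remainder 1
9 ÷ 2 = 4 remainder 1
4 ÷ 2 = 2 remainder 0
2 ÷ 2 = 1 remainder 0
1 ÷ 2 = 0 remainder 1
Reading remainders bottom to top: 10011100001101001



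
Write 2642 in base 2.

Using repeated division by 2:
2642 ÷ 2 = 1321 remainder 0
1321 ÷ 2 = 660 remainder 1
660 ÷ 2 = 330 remainder 0
330 ÷ 2 = 165 remainder 0
165 ÷ 2 = 82 remainder 1
82 ÷ 2 = 41 remainder 0
41 ÷ 2 = 20 remainder 1
20 ÷ 2 = 10 remainder 0
10 ÷ 2 = 5 remainder 0
5 ÷ 2 = 2 remainder 1
2 ÷ 2 = 1 remainder 0
1 ÷ 2 = 0 remainder 1
Reading remainders bottom to top: 101001010010



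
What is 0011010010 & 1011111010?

AND: 1 only when both bits are 1
  0011010010
& 1011111010
------------
  0011010010
Decimal: 210 & 762 = 210



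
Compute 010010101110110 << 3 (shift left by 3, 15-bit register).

Original: 010010101110110 (decimal 9590)
Shift left by 3 positions
Append 3 zeros on the right and drop the 3 high bits that overflow the 15-bit width
Result: 010101110110000 (decimal 11184)
Equivalent: 9590 << 3 = 9590 × 2^3 = 76720, truncated to 15 bits = 11184



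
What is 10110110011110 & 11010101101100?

AND: 1 only when both bits are 1
  10110110011110
& 11010101101100
----------------
  10010100001100
Decimal: 11678 & 13676 = 9484



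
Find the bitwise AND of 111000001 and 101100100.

AND: 1 only when both bits are 1
  111000001
& 101100100
-----------
  101000000
Decimal: 449 & 356 = 320



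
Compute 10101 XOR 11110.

XOR: 1 when bits differ
  10101
^ 11110
-------
  01011
Decimal: 21 ^ 30 = 11



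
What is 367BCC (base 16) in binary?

Convert each hex digit to 4 bits:
  3 = 0011
  6 = 0110
  7 = 0111
  B = 1011
  C = 1100
  C = 1100
Concatenate: 001101100111101111001100



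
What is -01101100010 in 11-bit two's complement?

Original: 01101100010
Step 1 - Invert all bits: 10010011101
Step 2 - Add 1: 10010011110
Verification: 01101100010 + 10010011110 = 100000000000; discarding the end carry (carry out of the top bit) leaves the 11-bit value 00000000000, as required for x + (-x)



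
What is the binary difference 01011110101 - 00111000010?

Method 1 - Direct subtraction (column by column from the right: bit − bit − borrow-in; if negative, add 2 and borrow 1 from the next column):
borrow: 01000000100
        01011110101
-       00111000010
-------------------
        00100110011

Method 2 - Add two's complement:
Two's complement of 00111000010: invert → 11000111101, add 1 → 11000111110
  01011110101
+ 11000111110
-------------
 100100110011  (end carry out of the top bit = 1)
Discarding the end carry: 00100110011
Decimal check:
  01011110101 = 512 + 128 + 64 + 32 + 16 + 4 + 1 = 757
  00111000010 = 256 + 128 + 64 + 2 = 450
  757 - 450 = 307, and 00100110011 = 256 + 32 + 16 + 2 + 1 = 307 ✓



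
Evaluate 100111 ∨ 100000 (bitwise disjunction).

OR: 1 when either bit is 1
  100111
| 100000
--------
  100111
Decimal: 39 | 32 = 39



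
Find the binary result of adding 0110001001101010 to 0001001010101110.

Add column by column from the right: bit + bit + carry-in; write the sum mod 2, carry 1 when the sum is 2 or 3.
carry:  0000010111011100
        0110001001101010
+       0001001010101110
------------------------
       00111010100011000
(the carry out of the leftmost column, 0, becomes the leading bit)
Decimal check:
  0110001001101010 = 16384 + 8192 + 512 + 64 + 32 + 8 + 2 = 25194
  0001001010101110 = 4096 + 512 + 128 + 32 + 8 + 4 + 2 = 4782
  25194 + 4782 = 29976, and 00111010100011000 = 16384 + 8192 + 4096 + 1024 + 256 + 16 + 8 = 29976 ✓



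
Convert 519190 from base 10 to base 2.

Using repeated division by 2:
519190 ÷ 2 = 259595 remainder 0
259595 ÷ 2 = 129797 remainder 1
129797 ÷ 2 = 64898 remainder 1
64898 ÷ 2 = 32449 remainder 0
32449 ÷ 2 = 16224 remainder 1
16224 ÷ 2 = 8112 remainder 0
8112 ÷ 2 = 4056 remainder 0
4056 ÷ 2 = 2028 remainder 0
2028 ÷ 2 = 1014 remainder 0
1014 ÷ 2 = 507 remainder 0
507 ÷ 2 = 253 remainder 1
253 ÷ 2 = 126 remainder 1
126 ÷ 2 = 63 remainder 0
63 ÷ 2 = 31 remainder 1
31 ÷ 2 = 15 remainder 1
15 ÷ 2 = 7 remainder 1
7 ÷ 2 = 3 remainder 1
3 ÷ 2 = 1 remainder 1
1 ÷ 2 = 0 remainder 1
Reading remainders bottom to top: 1111110110000010110



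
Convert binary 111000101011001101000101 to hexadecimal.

Group into 4-bit nibbles from right:
  1110 = E
  0010 = 2
  1011 = B
  0011 = 3
  0100 = 4
  0101 = 5
Result: E2B345



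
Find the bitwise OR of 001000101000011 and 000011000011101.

OR: 1 when either bit is 1
  001000101000011
| 000011000011101
-----------------
  001011101011111
Decimal: 4419 | 1565 = 5983



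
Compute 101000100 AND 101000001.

AND: 1 only when both bits are 1
  101000100
& 101000001
-----------
  101000000
Decimal: 324 & 321 = 320



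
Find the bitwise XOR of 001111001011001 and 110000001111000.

XOR: 1 when bits differ
  001111001011001
^ 110000001111000
-----------------
  111111000100001
Decimal: 7769 ^ 24696 = 32289



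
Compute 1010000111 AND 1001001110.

AND: 1 only when both bits are 1
  1010000111
& 1001001110
------------
  1000000110
Decimal: 647 & 590 = 518



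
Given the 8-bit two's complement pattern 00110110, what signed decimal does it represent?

Binary: 00110110
Sign bit: 0 (non-negative)
Read directly as an unsigned value:
00110110 = 32 + 16 + 4 + 2 = 54
Value: 54



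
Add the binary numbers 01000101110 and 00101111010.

Add column by column from the right: bit + bit + carry-in; write the sum mod 2, carry 1 when the sum is 2 or 3.
carry:  00011111100
        01000101110
+       00101111010
-------------------
       001110101000
(the carry out of the leftmost column, 0, becomes the leading bit)
Decimal check:
  01000101110 = 512 + 32 + 8 + 4 + 2 = 558
  00101111010 = 256 + 64 + 32 + 16 + 8 + 2 = 378
  558 + 378 = 936, and 001110101000 = 512 + 256 + 128 + 32 + 8 = 936 ✓



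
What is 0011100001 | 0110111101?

OR: 1 when either bit is 1
  0011100001
| 0110111101
------------
  0111111101
Decimal: 225 | 445 = 509



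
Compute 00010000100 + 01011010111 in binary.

Add column by column from the right: bit + bit + carry-in; write the sum mod 2, carry 1 when the sum is 2 or 3.
carry:  00100001000
        00010000100
+       01011010111
-------------------
       001101011011
(the carry out of the leftmost column, 0, becomes the leading bit)
Decimal check:
  00010000100 = 128 + 4 = 132
  01011010111 = 512 + 128 + 64 + 16 + 4 + 2 + 1 = 727
  132 + 727 = 859, and 001101011011 = 512 + 256 + 64 + 16 + 8 + 2 + 1 = 859 ✓



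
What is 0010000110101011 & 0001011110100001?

AND: 1 only when both bits are 1
  0010000110101011
& 0001011110100001
------------------
  0000000110100001
Decimal: 8619 & 6049 = 417



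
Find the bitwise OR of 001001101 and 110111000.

OR: 1 when either bit is 1
  001001101
| 110111000
-----------
  111111101
Decimal: 77 | 440 = 509



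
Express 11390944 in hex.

Using repeated division by 16 (digits 10–15 are A–F):
11390944 ÷ 16 = 711934 remainder 0
711934 ÷ 16 = 44495 remainder 14 (E)
44495 ÷ 16 = 2780 remainder 15 (F)
2780 ÷ 16 = 173 remainder 12 (C)
173 ÷ 16 = 10 remainder 13 (D)
10 ÷ 16 = 0 remainder 10 (A)
Reading remainders bottom to top: ADCFE0



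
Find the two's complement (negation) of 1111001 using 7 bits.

Original (sign bit 1, negative): 1111001
Step 1 - Invert all bits: 0000110
Step 2 - Add 1: 0000111
Verification: 1111001 + 0000111 = 10000000; discarding the end carry (carry out of the top bit) leaves the 7-bit value 0000000, as required for x + (-x)



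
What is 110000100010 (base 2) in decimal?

Sum of powers of 2 for each 1-bit:
2^1 + 2^5 + 2^10 + 2^11
= 2 + 32 + 1024 + 2048
= 3106



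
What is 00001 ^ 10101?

XOR: 1 when bits differ
  00001
^ 10101
-------
  10100
Decimal: 1 ^ 21 = 20



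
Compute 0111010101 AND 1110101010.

AND: 1 only when both bits are 1
  0111010101
& 1110101010
------------
  0110000000
Decimal: 469 & 938 = 384



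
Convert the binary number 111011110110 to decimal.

Sum of powers of 2 for each 1-bit:
2^1 + 2^2 + 2^4 + 2^5 + 2^6 + 2^7 + 2^9 + 2^10 + 2^11
= 2 + 4 + 16 + 32 + 64 + 128 + 512 + 1024 + 2048
= 3830



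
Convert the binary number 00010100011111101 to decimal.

Sum of powers of 2 for each 1-bit:
2^0 + 2^2 + 2^3 + 2^4 + 2^5 + 2^6 + 2^7 + 2^11 + 2^13
= 1 + 4 + 8 + 16 + 32 + 64 + 128 + 2048 + 8192
= 10493



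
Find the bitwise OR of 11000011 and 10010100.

OR: 1 when either bit is 1
  11000011
| 10010100
----------
  11010111
Decimal: 195 | 148 = 215



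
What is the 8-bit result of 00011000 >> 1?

Original: 00011000 (decimal 24)
Shift right by 1 position
Drop the 1 low bit; fill with zero on the left
Result: 00001100 (decimal 12)
Equivalent: 24 >> 1 = 24 ÷ 2^1 = 12



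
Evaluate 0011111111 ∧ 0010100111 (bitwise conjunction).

AND: 1 only when both bits are 1
  0011111111
& 0010100111
------------
  0010100111
Decimal: 255 & 167 = 167



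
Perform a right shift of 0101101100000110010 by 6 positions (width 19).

Original: 0101101100000110010 (decimal 186418)
Shift right by 6 positions
Drop the 6 low bits; fill with zeros on the left
Result: 0000000101101100000 (decimal 2912)
Equivalent: 186418 >> 6 = 186418 ÷ 2^6 = 2912



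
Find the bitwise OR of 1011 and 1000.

OR: 1 when either bit is 1
  1011
| 1000
------
  1011
Decimal: 11 | 8 = 11



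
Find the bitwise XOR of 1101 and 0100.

XOR: 1 when bits differ
  1101
^ 0100
------
  1001
Decimal: 13 ^ 4 = 9



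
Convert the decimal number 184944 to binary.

Using repeated division by 2:
184944 ÷ 2 = 92472 remainder 0
92472 ÷ 2 = 46236 remainder 0
46236 ÷ 2 = 23118 remainder 0
23118 ÷ 2 = 11559 remainder 0
11559 ÷ 2 = 5779 remainder 1
5779 ÷ 2 = 2889 remainder 1
2889 ÷ 2 = 1444 remainder 1
1444 ÷ 2 = 722 remainder 0
722 ÷ 2 = 361 remainder 0
361 ÷ 2 = 180 remainder 1
180 ÷ 2 = 90 remainder 0
90 ÷ 2 = 45 remainder 0
45 ÷ 2 = 22 remainder 1
22 ÷ 2 = 11 remainder 0
11 ÷ 2 = 5 remainder 1
5 ÷ 2 = 2 remainder 1
2 ÷ 2 = 1 remainder 0
1 ÷ 2 = 0 remainder 1
Reading remainders bottom to top: 101101001001110000



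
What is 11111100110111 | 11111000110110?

OR: 1 when either bit is 1
  11111100110111
| 11111000110110
----------------
  11111100110111
Decimal: 16183 | 15926 = 16183



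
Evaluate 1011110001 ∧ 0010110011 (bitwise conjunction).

AND: 1 only when both bits are 1
  1011110001
& 0010110011
------------
  0010110001
Decimal: 753 & 179 = 177



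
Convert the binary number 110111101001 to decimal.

Sum of powers of 2 for each 1-bit:
2^0 + 2^3 + 2^5 + 2^6 + 2^7 + 2^8 + 2^10 + 2^11
= 1 + 8 + 32 + 64 + 128 + 256 + 1024 + 2048
= 3561



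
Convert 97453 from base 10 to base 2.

Using repeated division by 2:
97453 ÷ 2 = 48726 remainder 1
48726 ÷ 2 = 24363 remainder 0
24363 ÷ 2 = 12181 remainder 1
12181 ÷ 2 = 6090 remainder 1
6090 ÷ 2 = 3045 remainder 0
3045 ÷ 2 = 1522 remainder 1
1522 ÷ 2 = 761 remainder 0
761 ÷ 2 = 380 remainder 1
380 ÷ 2 = 190 remainder 0
190 ÷ 2 = 95 remainder 0
95 ÷ 2 = 47 remainder 1
47 ÷ 2 = 23 remainder 1
23 ÷ 2 = 11 remainder 1
11 ÷ 2 = 5 remainder 1
5 ÷ 2 = 2 remainder 1
2 ÷ 2 = 1 remainder 0
1 ÷ 2 = 0 remainder 1
Reading remainders bottom to top: 10111110010101101



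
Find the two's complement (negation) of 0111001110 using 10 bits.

Original: 0111001110
Step 1 - Invert all bits: 1000110001
Step 2 - Add 1: 1000110010
Verification: 0111001110 + 1000110010 = 10000000000; discarding the end carry (carry out of the top bit) leaves the 10-bit value 0000000000, as required for x + (-x)



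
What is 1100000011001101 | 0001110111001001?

OR: 1 when either bit is 1
  1100000011001101
| 0001110111001001
------------------
  1101110111001101
Decimal: 49357 | 7625 = 56781



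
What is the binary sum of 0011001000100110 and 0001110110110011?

Add column by column from the right: bit + bit + carry-in; write the sum mod 2, carry 1 when the sum is 2 or 3.
carry:  0110000001001100
        0011001000100110
+       0001110110110011
------------------------
       00100111111011001
(the carry out of the leftmost column, 0, becomes the leading bit)
Decimal check:
  0011001000100110 = 8192 + 4096 + 512 + 32 + 4 + 2 = 12838
  0001110110110011 = 4096 + 2048 + 1024 + 256 + 128 + 32 + 16 + 2 + 1 = 7603
  12838 + 7603 = 20441, and 00100111111011001 = 16384 + 2048 + 1024 + 512 + 256 + 128 + 64 + 16 + 8 + 1 = 20441 ✓



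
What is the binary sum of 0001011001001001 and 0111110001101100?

Add column by column from the right: bit + bit + carry-in; write the sum mod 2, carry 1 when the sum is 2 or 3.
carry:  1111100010010000
        0001011001001001
+       0111110001101100
------------------------
       01001001010110101
(the carry out of the leftmost column, 0, becomes the leading bit)
Decimal check:
  0001011001001001 = 4096 + 1024 + 512 + 64 + 8 + 1 = 5705
  0111110001101100 = 16384 + 8192 + 4096 + 2048 + 1024 + 64 + 32 + 8 + 4 = 31852
  5705 + 31852 = 37557, and 01001001010110101 = 32768 + 4096 + 512 + 128 + 32 + 16 + 4 + 1 = 37557 ✓



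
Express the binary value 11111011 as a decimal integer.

Sum of powers of 2 for each 1-bit:
2^0 + 2^1 + 2^3 + 2^4 + 2^5 + 2^6 + 2^7
= 1 + 2 + 8 + 16 + 32 + 64 + 128
= 251



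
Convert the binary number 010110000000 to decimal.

Sum of powers of 2 for each 1-bit:
2^7 + 2^8 + 2^10
= 128 + 256 + 1024
= 1408



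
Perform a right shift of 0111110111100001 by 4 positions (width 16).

Original: 0111110111100001 (decimal 32225)
Shift right by 4 positions
Drop the 4 low bits; fill with zeros on the left
Result: 0000011111011110 (decimal 2014)
Equivalent: 32225 >> 4 = 32225 ÷ 2^4 = 2014



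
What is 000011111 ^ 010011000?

XOR: 1 when bits differ
  000011111
^ 010011000
-----------
  010000111
Decimal: 31 ^ 152 = 135



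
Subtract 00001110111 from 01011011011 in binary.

Method 1 - Direct subtraction (column by column from the right: bit − bit − borrow-in; if negative, add 2 and borrow 1 from the next column):
borrow: 00011001000
        01011011011
-       00001110111
-------------------
        01001100100

Method 2 - Add two's complement:
Two's complement of 00001110111: invert → 11110001000, add 1 → 11110001001
  01011011011
+ 11110001001
-------------
 101001100100  (end carry out of the top bit = 1)
Discarding the end carry: 01001100100
Decimal check:
  01011011011 = 512 + 128 + 64 + 16 + 8 + 2 + 1 = 731
  00001110111 = 64 + 32 + 16 + 4 + 2 + 1 = 119
  731 - 119 = 612, and 01001100100 = 512 + 64 + 32 + 4 = 612 ✓



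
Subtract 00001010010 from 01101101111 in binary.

Method 1 - Direct subtraction (column by column from the right: bit − bit − borrow-in; if negative, add 2 and borrow 1 from the next column):
borrow: 00000100000
        01101101111
-       00001010010
-------------------
        01100011101

Method 2 - Add two's complement:
Two's complement of 00001010010: invert → 11110101101, add 1 → 11110101110
  01101101111
+ 11110101110
-------------
 101100011101  (end carry out of the top bit = 1)
Discarding the end carry: 01100011101
Decimal check:
  01101101111 = 512 + 256 + 64 + 32 + 8 + 4 + 2 + 1 = 879
  00001010010 = 64 + 16 + 2 = 82
  879 - 82 = 797, and 01100011101 = 512 + 256 + 16 + 8 + 4 + 1 = 797 ✓



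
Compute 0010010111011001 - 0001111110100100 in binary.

Method 1 - Direct subtraction (column by column from the right: bit − bit − borrow-in; if negative, add 2 and borrow 1 from the next column):
borrow: 0011110001001000
        0010010111011001
-       0001111110100100
------------------------
        0000011000110101

Method 2 - Add two's complement:
Two's complement of 0001111110100100: invert → 1110000001011011, add 1 → 1110000001011100
  0010010111011001
+ 1110000001011100
------------------
 10000011000110101  (end carry out of the top bit = 1)
Discarding the end carry: 0000011000110101
Decimal check:
  0010010111011001 = 8192 + 1024 + 256 + 128 + 64 + 16 + 8 + 1 = 9689
  0001111110100100 = 4096 + 2048 + 1024 + 512 + 256 + 128 + 32 + 4 = 8100
  9689 - 8100 = 1589, and 0000011000110101 = 1024 + 512 + 32 + 16 + 4 + 1 = 1589 ✓



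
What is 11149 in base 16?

Using repeated division by 16 (digits 10–15 are A–F):
11149 ÷ 16 = 696 remainder 13 (D)
696 ÷ 16 = 43 remainder 8
43 ÷ 16 = 2 remainder 11 (B)
2 ÷ 16 = 0 remainder 2
Reading remainders bottom to top: 2B8D



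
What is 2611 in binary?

Using repeated division by 2:
2611 ÷ 2 = 1305 remainder 1
1305 ÷ 2 = 652 remainder 1
652 ÷ 2 = 326 remainder 0
326 ÷ 2 = 163 remainder 0
163 ÷ 2 = 81 remainder 1
81 ÷ 2 = 40 remainder 1
40 ÷ 2 = 20 remainder 0
20 ÷ 2 = 10 remainder 0
10 ÷ 2 = 5 remainder 0
5 ÷ 2 = 2 remainder 1
2 ÷ 2 = 1 remainder 0
1 ÷ 2 = 0 remainder 1
Reading remainders bottom to top: 101000110011



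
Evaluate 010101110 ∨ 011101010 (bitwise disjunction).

OR: 1 when either bit is 1
  010101110
| 011101010
-----------
  011101110
Decimal: 174 | 234 = 238



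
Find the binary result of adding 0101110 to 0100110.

Add column by column from the right: bit + bit + carry-in; write the sum mod 2, carry 1 when the sum is 2 or 3.
carry:  1011100
        0101110
+       0100110
---------------
       01010100
(the carry out of the leftmost column, 0, becomes the leading bit)
Decimal check:
  0101110 = 32 + 8 + 4 + 2 = 46
  0100110 = 32 + 4 + 2 = 38
  46 + 38 = 84, and 01010100 = 64 + 16 + 4 = 84 ✓



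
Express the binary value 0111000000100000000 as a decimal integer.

Sum of powers of 2 for each 1-bit:
2^8 + 2^15 + 2^16 + 2^17
= 256 + 32768 + 65536 + 131072
= 229632



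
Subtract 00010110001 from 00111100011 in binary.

Method 1 - Direct subtraction (column by column from the right: bit − bit − borrow-in; if negative, add 2 and borrow 1 from the next column):
borrow: 00001100000
        00111100011
-       00010110001
-------------------
        00100110010

Method 2 - Add two's complement:
Two's complement of 00010110001: invert → 11101001110, add 1 → 11101001111
  00111100011
+ 11101001111
-------------
 100100110010  (end carry out of the top bit = 1)
Discarding the end carry: 00100110010
Decimal check:
  00111100011 = 256 + 128 + 64 + 32 + 2 + 1 = 483
  00010110001 = 128 + 32 + 16 + 1 = 177
  483 - 177 = 306, and 00100110010 = 256 + 32 + 16 + 2 = 306 ✓



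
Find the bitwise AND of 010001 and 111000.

AND: 1 only when both bits are 1
  010001
& 111000
--------
  010000
Decimal: 17 & 56 = 16



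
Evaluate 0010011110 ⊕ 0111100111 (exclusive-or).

XOR: 1 when bits differ
  0010011110
^ 0111100111
------------
  0101111001
Decimal: 158 ^ 487 = 377



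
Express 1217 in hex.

Using repeated division by 16 (digits 10–15 are A–F):
1217 ÷ 16 = 76 remainder 1
76 ÷ 16 = 4 remainder 12 (C)
4 ÷ 16 = 0 remainder 4
Reading remainders bottom to top: 4C1



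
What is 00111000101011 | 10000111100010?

OR: 1 when either bit is 1
  00111000101011
| 10000111100010
----------------
  10111111101011
Decimal: 3627 | 8674 = 12267



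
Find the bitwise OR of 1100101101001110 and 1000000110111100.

OR: 1 when either bit is 1
  1100101101001110
| 1000000110111100
------------------
  1100101111111110
Decimal: 52046 | 33212 = 52222



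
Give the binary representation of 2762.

Using repeated division by 2:
2762 ÷ 2 = 1381 remainder 0
1381 ÷ 2 = 690 remainder 1
690 ÷ 2 = 345 remainder 0
345 ÷ 2 = 172 remainder 1
172 ÷ 2 = 86 remainder 0
86 ÷ 2 = 43 remainder 0
43 ÷ 2 = 21 remainder 1
21 ÷ 2 = 10 remainder 1
10 ÷ 2 = 5 remainder 0
5 ÷ 2 = 2 remainder 1
2 ÷ 2 = 1 remainder 0
1 ÷ 2 = 0 remainder 1
Reading remainders bottom to top: 101011001010



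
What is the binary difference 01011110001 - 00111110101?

Method 1 - Direct subtraction (column by column from the right: bit − bit − borrow-in; if negative, add 2 and borrow 1 from the next column):
borrow: 01111111000
        01011110001
-       00111110101
-------------------
        00011111100

Method 2 - Add two's complement:
Two's complement of 00111110101: invert → 11000001010, add 1 → 11000001011
  01011110001
+ 11000001011
-------------
 100011111100  (end carry out of the top bit = 1)
Discarding the end carry: 00011111100
Decimal check:
  01011110001 = 512 + 128 + 64 + 32 + 16 + 1 = 753
  00111110101 = 256 + 128 + 64 + 32 + 16 + 4 + 1 = 501
  753 - 501 = 252, and 00011111100 = 128 + 64 + 32 + 16 + 8 + 4 = 252 ✓

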